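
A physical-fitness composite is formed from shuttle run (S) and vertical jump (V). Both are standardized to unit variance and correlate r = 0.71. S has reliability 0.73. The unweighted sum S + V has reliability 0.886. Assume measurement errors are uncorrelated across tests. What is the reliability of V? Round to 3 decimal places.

0.880

Var(S+V) = 2 + 2·0.71 = 3.420.
True-score variance = ρ_S + ρ_V + 2·0.71, so 0.886 = (0.73 + ρ_V + 1.42) / 3.420.
ρ_V = 0.886·3.420 − 0.73 − 1.42 = 0.880.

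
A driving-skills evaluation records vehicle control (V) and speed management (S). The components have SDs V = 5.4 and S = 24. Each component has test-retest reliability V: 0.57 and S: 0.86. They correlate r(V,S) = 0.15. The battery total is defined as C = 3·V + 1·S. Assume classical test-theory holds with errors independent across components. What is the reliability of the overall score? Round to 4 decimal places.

Var(C) = 3²·5.4² + 24² + 2·[3·5.4·24·0.15] = 838.44 + 116.64 = 955.08.
Because errors are independent across components, Cov(Tᵢ,Tⱼ) = Cov(Xᵢ,Xⱼ); the off-diagonal part of the true-score variance is the same as above.
True-score variance = [3²·5.4²·0.57 + 24²·0.86] + 116.64 = 644.951 + 116.64 = 761.591.
Reliability = 761.591 / 955.08 = 0.7974.

0.7974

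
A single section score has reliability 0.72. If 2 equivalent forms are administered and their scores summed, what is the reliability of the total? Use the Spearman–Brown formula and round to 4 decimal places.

ρ_k = kρ / (1 + (k−1)ρ) = 2·0.72 / (1 + 1·0.72) = 1.440 / 1.720 = 0.8372.

0.8372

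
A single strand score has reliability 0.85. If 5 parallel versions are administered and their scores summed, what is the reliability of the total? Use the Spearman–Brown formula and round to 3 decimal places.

ρ_k = kρ / (1 + (k−1)ρ) = 5·0.85 / (1 + 4·0.85) = 4.250 / 4.400 = 0.966.

0.966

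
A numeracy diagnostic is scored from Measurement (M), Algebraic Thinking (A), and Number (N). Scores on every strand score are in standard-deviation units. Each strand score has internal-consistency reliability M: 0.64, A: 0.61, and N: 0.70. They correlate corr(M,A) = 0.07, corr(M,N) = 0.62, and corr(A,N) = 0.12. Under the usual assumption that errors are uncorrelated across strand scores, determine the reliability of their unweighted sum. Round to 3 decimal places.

0.773

Var(M+A+N) = 3 + 2·[0.07 + 0.62 + 0.12] = 3 + 1.62 = 4.62.
Under uncorrelated errors the observed covariances equal the true-score covariances, so only the own-variance terms attenuate.
True-score variance = [0.64 + 0.61 + 0.70] + 1.62 = 1.95 + 1.62 = 3.57.
Reliability = 3.57 / 4.62 = 0.773.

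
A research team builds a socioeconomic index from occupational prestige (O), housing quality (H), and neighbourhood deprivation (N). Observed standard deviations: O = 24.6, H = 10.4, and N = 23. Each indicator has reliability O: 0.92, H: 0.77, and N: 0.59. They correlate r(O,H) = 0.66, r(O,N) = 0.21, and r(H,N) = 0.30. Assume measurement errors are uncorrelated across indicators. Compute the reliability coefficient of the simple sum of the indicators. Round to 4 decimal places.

0.8520

Var(O+H+N) = 24.6² + 10.4² + 23² + 2·[24.6·10.4·0.66 + 24.6·23·0.21 + 10.4·23·0.30] = 1242.32 + 718.865 = 1961.18.
Under uncorrelated errors the observed covariances equal the true-score covariances, so only the own-variance terms attenuate.
True-score variance = [24.6²·0.92 + 10.4²·0.77 + 23²·0.59] + 718.865 = 952.14 + 718.865 = 1671.01.
Reliability = 1671.01 / 1961.18 = 0.8520.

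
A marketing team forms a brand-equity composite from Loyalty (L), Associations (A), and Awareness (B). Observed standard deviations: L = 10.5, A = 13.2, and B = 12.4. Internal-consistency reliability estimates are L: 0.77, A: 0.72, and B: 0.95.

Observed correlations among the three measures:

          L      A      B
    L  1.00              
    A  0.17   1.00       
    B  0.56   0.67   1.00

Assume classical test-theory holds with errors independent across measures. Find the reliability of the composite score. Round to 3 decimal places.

Var(L+A+B) = 10.5² + 13.2² + 12.4² + 2·[10.5·13.2·0.17 + 10.5·12.4·0.56 + 13.2·12.4·0.67] = 438.25 + 412.279 = 850.529.
Because errors are independent across components, Cov(Tᵢ,Tⱼ) = Cov(Xᵢ,Xⱼ); the off-diagonal part of the true-score variance is the same as above.
True-score variance = [10.5²·0.77 + 13.2²·0.72 + 12.4²·0.95] + 412.279 = 356.417 + 412.279 = 768.697.
Reliability = 768.697 / 850.529 = 0.904.

0.904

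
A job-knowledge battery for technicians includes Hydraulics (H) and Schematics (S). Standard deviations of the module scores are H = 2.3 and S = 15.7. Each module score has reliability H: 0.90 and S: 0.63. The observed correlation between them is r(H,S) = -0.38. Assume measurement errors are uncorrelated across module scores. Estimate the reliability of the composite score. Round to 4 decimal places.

Var(H+S) = 2.3² + 15.7² + 2·[2.3·15.7·(-0.38)] = 251.78 − 27.4436 = 224.336.
Because errors are independent across components, Cov(Tᵢ,Tⱼ) = Cov(Xᵢ,Xⱼ); the off-diagonal part of the true-score variance is the same as above.
True-score variance = [2.3²·0.90 + 15.7²·0.63] − 27.4436 = 160.05 − 27.4436 = 132.606.
Reliability = 132.606 / 224.336 = 0.5911.

0.5911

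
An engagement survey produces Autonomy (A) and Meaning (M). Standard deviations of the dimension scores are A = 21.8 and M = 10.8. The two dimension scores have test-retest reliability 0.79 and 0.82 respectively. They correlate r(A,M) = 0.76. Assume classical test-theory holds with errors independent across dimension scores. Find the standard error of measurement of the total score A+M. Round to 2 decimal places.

10.99

Var(total) = 591.88 + 357.869 = 949.749.
True-score variance = 471.084 + 357.869 = 828.953, so reliability = 0.8728.
Error variance = 949.749 − 828.953 = 120.796; SEM = √120.796 = 10.99.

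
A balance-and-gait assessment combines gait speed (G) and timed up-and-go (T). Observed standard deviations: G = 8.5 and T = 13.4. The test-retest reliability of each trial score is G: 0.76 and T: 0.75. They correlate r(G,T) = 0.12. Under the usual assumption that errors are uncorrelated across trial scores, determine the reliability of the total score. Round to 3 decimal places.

Var(G+T) = 8.5² + 13.4² + 2·[8.5·13.4·0.12] = 251.81 + 27.336 = 279.146.
Under uncorrelated errors the observed covariances equal the true-score covariances, so only the own-variance terms attenuate.
True-score variance = [8.5²·0.76 + 13.4²·0.75] + 27.336 = 189.58 + 27.336 = 216.916.
Reliability = 216.916 / 279.146 = 0.777.

0.777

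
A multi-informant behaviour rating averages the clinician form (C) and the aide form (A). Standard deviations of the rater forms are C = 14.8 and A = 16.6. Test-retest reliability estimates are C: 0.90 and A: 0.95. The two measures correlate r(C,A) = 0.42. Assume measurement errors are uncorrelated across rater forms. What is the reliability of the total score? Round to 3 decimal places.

Var(C+A) = 14.8² + 16.6² + 2·[14.8·16.6·0.42] = 494.6 + 206.371 = 700.971.
Because errors are independent across components, Cov(Tᵢ,Tⱼ) = Cov(Xᵢ,Xⱼ); the off-diagonal part of the true-score variance is the same as above.
True-score variance = [14.8²·0.90 + 16.6²·0.95] + 206.371 = 458.918 + 206.371 = 665.289.
Reliability = 665.289 / 700.971 = 0.949.

0.949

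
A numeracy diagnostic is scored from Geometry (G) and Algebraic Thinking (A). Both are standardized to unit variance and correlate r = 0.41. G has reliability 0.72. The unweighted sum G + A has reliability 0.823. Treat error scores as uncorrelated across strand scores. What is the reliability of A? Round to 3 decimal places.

Var(G+A) = 2 + 2·0.41 = 2.820.
True-score variance = ρ_G + ρ_A + 2·0.41, so 0.823 = (0.72 + ρ_A + 0.82) / 2.820.
ρ_A = 0.823·2.820 − 0.72 − 0.82 = 0.781.

0.781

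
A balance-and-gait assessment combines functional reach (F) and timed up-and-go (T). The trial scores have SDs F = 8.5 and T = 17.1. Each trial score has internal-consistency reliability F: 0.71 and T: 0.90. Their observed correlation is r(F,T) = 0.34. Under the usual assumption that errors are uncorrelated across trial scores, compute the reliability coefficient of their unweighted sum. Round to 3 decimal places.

Var(F+T) = 8.5² + 17.1² + 2·[8.5·17.1·0.34] = 364.66 + 98.838 = 463.498.
Because errors are independent across components, Cov(Tᵢ,Tⱼ) = Cov(Xᵢ,Xⱼ); the off-diagonal part of the true-score variance is the same as above.
True-score variance = [8.5²·0.71 + 17.1²·0.90] + 98.838 = 314.467 + 98.838 = 413.305.
Reliability = 413.305 / 463.498 = 0.892.

0.892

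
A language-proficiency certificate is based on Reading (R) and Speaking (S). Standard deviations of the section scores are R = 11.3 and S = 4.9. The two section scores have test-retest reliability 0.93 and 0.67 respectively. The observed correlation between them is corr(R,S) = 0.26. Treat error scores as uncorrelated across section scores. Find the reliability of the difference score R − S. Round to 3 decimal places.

0.863

Var(R−S) = 11.3² + 4.9² − 2·11.3·4.9·0.26 = 151.7 − 28.7924 = 122.908.
With uncorrelated errors the cross-covariances are all true-score covariance, so they carry over unchanged; only the diagonal terms shrink to ρᵢσᵢ².
True-score variance = [11.3²·0.93 + 4.9²·0.67] − 28.7924 = 134.838 − 28.7924 = 106.046.
Reliability = 106.046 / 122.908 = 0.863.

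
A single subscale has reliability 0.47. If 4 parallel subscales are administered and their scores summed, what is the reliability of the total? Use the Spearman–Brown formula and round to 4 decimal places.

ρ_k = kρ / (1 + (k−1)ρ) = 4·0.47 / (1 + 3·0.47) = 1.880 / 2.410 = 0.7801.

0.7801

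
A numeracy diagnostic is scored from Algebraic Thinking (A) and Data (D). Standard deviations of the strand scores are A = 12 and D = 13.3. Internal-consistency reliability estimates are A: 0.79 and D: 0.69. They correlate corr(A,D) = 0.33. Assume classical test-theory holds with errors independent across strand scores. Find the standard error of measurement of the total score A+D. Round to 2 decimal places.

Var(total) = 320.89 + 105.336 = 426.226.
True-score variance = 235.814 + 105.336 = 341.15, so reliability = 0.8004.
Error variance = 426.226 − 341.15 = 85.0759; SEM = √85.0759 = 9.22.

9.22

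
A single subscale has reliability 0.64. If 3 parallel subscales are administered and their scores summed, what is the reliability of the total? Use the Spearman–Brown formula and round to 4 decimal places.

0.8421

ρ_k = kρ / (1 + (k−1)ρ) = 3·0.64 / (1 + 2·0.64) = 1.920 / 2.280 = 0.8421.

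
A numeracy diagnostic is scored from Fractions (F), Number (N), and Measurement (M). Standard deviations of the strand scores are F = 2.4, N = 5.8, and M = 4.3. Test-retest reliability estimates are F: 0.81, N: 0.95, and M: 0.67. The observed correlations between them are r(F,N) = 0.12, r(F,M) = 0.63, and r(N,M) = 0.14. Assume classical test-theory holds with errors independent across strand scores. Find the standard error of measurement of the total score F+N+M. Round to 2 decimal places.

2.98

Var(total) = 57.89 + 23.3272 = 81.2172.
True-score variance = 49.0119 + 23.3272 = 72.3391, so reliability = 0.8907.
Error variance = 81.2172 − 72.3391 = 8.8781; SEM = √8.8781 = 2.98.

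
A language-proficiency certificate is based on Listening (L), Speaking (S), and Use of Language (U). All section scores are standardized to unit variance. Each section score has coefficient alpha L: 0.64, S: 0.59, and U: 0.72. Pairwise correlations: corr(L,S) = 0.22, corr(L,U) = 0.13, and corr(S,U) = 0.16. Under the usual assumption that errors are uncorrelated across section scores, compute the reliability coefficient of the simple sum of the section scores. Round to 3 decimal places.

Var(L+S+U) = 3 + 2·[0.22 + 0.13 + 0.16] = 3 + 1.02 = 4.02.
With uncorrelated errors the cross-covariances are all true-score covariance, so they carry over unchanged; only the diagonal terms shrink to ρᵢσᵢ².
True-score variance = [0.64 + 0.59 + 0.72] + 1.02 = 1.95 + 1.02 = 2.97.
Reliability = 2.97 / 4.02 = 0.739.

0.739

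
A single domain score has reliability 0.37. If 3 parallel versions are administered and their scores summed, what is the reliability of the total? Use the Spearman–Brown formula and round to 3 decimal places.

ρ_k = kρ / (1 + (k−1)ρ) = 3·0.37 / (1 + 2·0.37) = 1.110 / 1.740 = 0.638.

0.638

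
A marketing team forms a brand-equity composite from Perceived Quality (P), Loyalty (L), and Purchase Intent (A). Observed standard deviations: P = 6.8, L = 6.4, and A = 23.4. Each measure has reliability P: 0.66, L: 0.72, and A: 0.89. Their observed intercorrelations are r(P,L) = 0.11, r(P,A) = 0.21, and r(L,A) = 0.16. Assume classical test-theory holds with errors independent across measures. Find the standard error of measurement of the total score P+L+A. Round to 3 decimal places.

Var(total) = 634.76 + 124.328 = 759.088.
True-score variance = 547.338 + 124.328 = 671.666, so reliability = 0.8848.
Error variance = 759.088 − 671.666 = 87.422; SEM = √87.422 = 9.350.

9.350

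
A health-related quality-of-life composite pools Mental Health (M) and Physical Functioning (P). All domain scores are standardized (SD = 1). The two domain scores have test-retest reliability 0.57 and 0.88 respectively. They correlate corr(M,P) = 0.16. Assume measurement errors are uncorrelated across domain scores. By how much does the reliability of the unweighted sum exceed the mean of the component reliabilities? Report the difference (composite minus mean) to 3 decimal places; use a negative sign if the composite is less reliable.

Var(sum) = 2 + 0.32 = 2.32; true-score variance = 1.45 + 0.32 = 1.77; composite reliability = 0.7629.
Mean component reliability = 0.7250.
Difference = 0.7629 − 0.7250 = 0.038.

0.038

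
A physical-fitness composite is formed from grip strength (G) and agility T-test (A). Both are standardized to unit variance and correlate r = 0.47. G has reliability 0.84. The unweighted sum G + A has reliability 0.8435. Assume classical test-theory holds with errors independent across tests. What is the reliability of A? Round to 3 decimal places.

Var(G+A) = 2 + 2·0.47 = 2.940.
True-score variance = ρ_G + ρ_A + 2·0.47, so 0.8435 = (0.84 + ρ_A + 0.94) / 2.940.
ρ_A = 0.8435·2.940 − 0.84 − 0.94 = 0.700.

0.700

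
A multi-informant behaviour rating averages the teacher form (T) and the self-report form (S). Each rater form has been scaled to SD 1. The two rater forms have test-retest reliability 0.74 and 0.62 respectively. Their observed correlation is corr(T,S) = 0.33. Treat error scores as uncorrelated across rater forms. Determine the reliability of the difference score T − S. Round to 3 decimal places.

0.522

Var(T−S) = 1 + 1 − 2·0.33 = 2 − 0.66 = 1.34.
Under uncorrelated errors the observed covariances equal the true-score covariances, so only the own-variance terms attenuate.
True-score variance = [0.74 + 0.62] − 0.66 = 1.36 − 0.66 = 0.7.
Reliability = 0.7 / 1.34 = 0.522.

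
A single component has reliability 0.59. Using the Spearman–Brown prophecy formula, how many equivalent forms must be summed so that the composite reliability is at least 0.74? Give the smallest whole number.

2

k ≥ ρ*(1−ρ₁)/(ρ₁(1−ρ*)) = 0.74·0.41 / (0.59·0.26) = 1.978.
Smallest integer k = 2.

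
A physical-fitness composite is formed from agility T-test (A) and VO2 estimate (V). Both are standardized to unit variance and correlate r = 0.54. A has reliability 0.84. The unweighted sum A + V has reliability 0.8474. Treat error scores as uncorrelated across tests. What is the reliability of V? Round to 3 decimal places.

0.690

Var(A+V) = 2 + 2·0.54 = 3.080.
True-score variance = ρ_A + ρ_V + 2·0.54, so 0.8474 = (0.84 + ρ_V + 1.08) / 3.080.
ρ_V = 0.8474·3.080 − 0.84 − 1.08 = 0.690.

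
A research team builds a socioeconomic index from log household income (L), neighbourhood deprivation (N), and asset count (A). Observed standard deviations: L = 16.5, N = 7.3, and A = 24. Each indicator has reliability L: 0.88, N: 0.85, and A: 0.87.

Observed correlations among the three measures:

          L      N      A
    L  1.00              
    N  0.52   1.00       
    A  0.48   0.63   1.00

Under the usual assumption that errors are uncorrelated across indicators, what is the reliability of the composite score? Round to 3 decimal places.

Var(L+N+A) = 16.5² + 7.3² + 24² + 2·[16.5·7.3·0.52 + 16.5·24·0.48 + 7.3·24·0.63] = 901.54 + 726.18 = 1627.72.
Because errors are independent across components, Cov(Tᵢ,Tⱼ) = Cov(Xᵢ,Xⱼ); the off-diagonal part of the true-score variance is the same as above.
True-score variance = [16.5²·0.88 + 7.3²·0.85 + 24²·0.87] + 726.18 = 785.996 + 726.18 = 1512.18.
Reliability = 1512.18 / 1627.72 = 0.929.

0.929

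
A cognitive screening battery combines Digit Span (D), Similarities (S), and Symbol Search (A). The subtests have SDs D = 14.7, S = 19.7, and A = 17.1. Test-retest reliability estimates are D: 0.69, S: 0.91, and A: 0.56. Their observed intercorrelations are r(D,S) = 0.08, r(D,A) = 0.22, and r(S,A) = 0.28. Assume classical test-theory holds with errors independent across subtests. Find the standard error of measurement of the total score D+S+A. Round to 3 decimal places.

Var(total) = 896.59 + 345.584 = 1242.17.
True-score variance = 666.014 + 345.584 = 1011.6, so reliability = 0.8144.
Error variance = 1242.17 − 1011.6 = 230.576; SEM = √230.576 = 15.185.

15.185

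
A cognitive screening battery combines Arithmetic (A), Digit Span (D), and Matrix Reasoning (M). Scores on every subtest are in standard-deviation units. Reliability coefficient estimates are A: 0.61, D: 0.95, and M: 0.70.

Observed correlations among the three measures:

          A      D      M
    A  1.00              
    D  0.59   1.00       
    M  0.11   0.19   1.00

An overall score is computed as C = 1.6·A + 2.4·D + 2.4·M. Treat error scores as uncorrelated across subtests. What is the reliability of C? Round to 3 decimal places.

0.861

Var(C) = 1.6² + 2.4² + 2.4² + 2·[3.84·0.59 + 3.84·0.11 + 5.76·0.19] = 14.08 + 7.5648 = 21.6448.
With uncorrelated errors the cross-covariances are all true-score covariance, so they carry over unchanged; only the diagonal terms shrink to ρᵢσᵢ².
True-score variance = [1.6²·0.61 + 2.4²·0.95 + 2.4²·0.70] + 7.5648 = 11.0656 + 7.5648 = 18.6304.
Reliability = 18.6304 / 21.6448 = 0.861.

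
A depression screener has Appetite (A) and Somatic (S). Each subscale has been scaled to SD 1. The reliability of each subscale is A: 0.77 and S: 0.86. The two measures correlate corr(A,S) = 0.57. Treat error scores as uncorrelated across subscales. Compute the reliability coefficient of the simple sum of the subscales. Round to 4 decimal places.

Var(A+S) = 2 + 2·[0.57] = 2 + 1.14 = 3.14.
Under uncorrelated errors the observed covariances equal the true-score covariances, so only the own-variance terms attenuate.
True-score variance = [0.77 + 0.86] + 1.14 = 1.63 + 1.14 = 2.77.
Reliability = 2.77 / 3.14 = 0.8822.

0.8822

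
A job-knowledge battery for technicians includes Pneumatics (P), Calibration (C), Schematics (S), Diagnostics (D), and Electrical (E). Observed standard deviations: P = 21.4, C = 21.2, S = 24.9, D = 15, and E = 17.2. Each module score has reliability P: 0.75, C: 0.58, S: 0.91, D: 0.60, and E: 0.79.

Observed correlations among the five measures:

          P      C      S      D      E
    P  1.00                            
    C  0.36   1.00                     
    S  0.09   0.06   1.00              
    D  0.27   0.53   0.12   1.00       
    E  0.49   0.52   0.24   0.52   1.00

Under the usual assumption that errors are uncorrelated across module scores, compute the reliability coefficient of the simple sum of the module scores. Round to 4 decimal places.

Var(P+C+S+D+E) = 21.4² + 21.2² + 24.9² + 15² + 17.2² + 2·[21.4·21.2·0.36 + 21.4·24.9·0.09 + 21.4·15·0.27 + 21.4·17.2·0.49 + 21.2·24.9·0.06 + 21.2·15·0.53 + 21.2·17.2·0.52 + 24.9·15·0.12 + 24.9·17.2·0.24 + 15·17.2·0.52] = 2048.25 + 2299.81 = 4348.06.
Under uncorrelated errors the observed covariances equal the true-score covariances, so only the own-variance terms attenuate.
True-score variance = [21.4²·0.75 + 21.2²·0.58 + 24.9²·0.91 + 15²·0.60 + 17.2²·0.79] + 2299.81 = 1537.07 + 2299.81 = 3836.88.
Reliability = 3836.88 / 4348.06 = 0.8824.

0.8824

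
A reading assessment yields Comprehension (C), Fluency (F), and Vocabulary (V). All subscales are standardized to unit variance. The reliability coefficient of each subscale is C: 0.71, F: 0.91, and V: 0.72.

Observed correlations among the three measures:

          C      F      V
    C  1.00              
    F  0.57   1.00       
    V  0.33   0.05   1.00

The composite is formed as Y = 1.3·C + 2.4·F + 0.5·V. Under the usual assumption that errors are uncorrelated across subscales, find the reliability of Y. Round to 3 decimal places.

0.909

Var(Y) = 1.3² + 2.4² + 0.5² + 2·[3.12·0.57 + 0.65·0.33 + 1.2·0.05] = 7.7 + 4.1058 = 11.8058.
Under uncorrelated errors the observed covariances equal the true-score covariances, so only the own-variance terms attenuate.
True-score variance = [1.3²·0.71 + 2.4²·0.91 + 0.5²·0.72] + 4.1058 = 6.6215 + 4.1058 = 10.7273.
Reliability = 10.7273 / 11.8058 = 0.909.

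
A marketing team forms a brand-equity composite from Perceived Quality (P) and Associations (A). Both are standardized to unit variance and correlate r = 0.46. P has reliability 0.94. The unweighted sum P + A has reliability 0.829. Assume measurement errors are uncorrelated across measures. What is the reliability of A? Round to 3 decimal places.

0.561

Var(P+A) = 2 + 2·0.46 = 2.920.
True-score variance = ρ_P + ρ_A + 2·0.46, so 0.829 = (0.94 + ρ_A + 0.92) / 2.920.
ρ_A = 0.829·2.920 − 0.94 − 0.92 = 0.561.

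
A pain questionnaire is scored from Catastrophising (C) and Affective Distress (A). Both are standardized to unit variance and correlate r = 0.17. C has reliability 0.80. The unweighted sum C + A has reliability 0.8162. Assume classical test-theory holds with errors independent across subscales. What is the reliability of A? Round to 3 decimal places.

0.770

Var(C+A) = 2 + 2·0.17 = 2.340.
True-score variance = ρ_C + ρ_A + 2·0.17, so 0.8162 = (0.80 + ρ_A + 0.34) / 2.340.
ρ_A = 0.8162·2.340 − 0.80 − 0.34 = 0.770.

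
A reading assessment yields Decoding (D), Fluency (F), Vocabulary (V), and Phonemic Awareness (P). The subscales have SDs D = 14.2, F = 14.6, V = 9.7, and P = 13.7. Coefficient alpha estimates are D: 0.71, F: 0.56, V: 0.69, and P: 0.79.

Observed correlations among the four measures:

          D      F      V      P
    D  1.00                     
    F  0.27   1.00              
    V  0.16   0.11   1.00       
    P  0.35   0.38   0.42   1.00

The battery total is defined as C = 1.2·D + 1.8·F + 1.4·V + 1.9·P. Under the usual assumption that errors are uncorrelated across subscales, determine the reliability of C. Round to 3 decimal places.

0.825

Var(C) = 1.2²·14.2² + 1.8²·14.6² + 1.4²·9.7² + 1.9²·13.7² + 2·[2.16·14.2·14.6·0.27 + 1.68·14.2·9.7·0.16 + 2.28·14.2·13.7·0.35 + 2.52·14.6·9.7·0.11 + 3.42·14.6·13.7·0.38 + 2.66·9.7·13.7·0.42] = 1842.98 + 1521.69 = 3364.67.
Because errors are independent across components, Cov(Tᵢ,Tⱼ) = Cov(Xᵢ,Xⱼ); the off-diagonal part of the true-score variance is the same as above.
True-score variance = [1.2²·14.2²·0.71 + 1.8²·14.6²·0.56 + 1.4²·9.7²·0.69 + 1.9²·13.7²·0.79] + 1521.69 = 1255.43 + 1521.69 = 2777.12.
Reliability = 2777.12 / 3364.67 = 0.825.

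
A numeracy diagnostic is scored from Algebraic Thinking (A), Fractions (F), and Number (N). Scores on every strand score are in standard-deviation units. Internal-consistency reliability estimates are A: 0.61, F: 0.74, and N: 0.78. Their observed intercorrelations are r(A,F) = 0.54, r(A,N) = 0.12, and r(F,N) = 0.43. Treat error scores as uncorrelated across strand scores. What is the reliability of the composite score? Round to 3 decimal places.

0.832

Var(A+F+N) = 3 + 2·[0.54 + 0.12 + 0.43] = 3 + 2.18 = 5.18.
With uncorrelated errors the cross-covariances are all true-score covariance, so they carry over unchanged; only the diagonal terms shrink to ρᵢσᵢ².
True-score variance = [0.61 + 0.74 + 0.78] + 2.18 = 2.13 + 2.18 = 4.31.
Reliability = 4.31 / 5.18 = 0.832.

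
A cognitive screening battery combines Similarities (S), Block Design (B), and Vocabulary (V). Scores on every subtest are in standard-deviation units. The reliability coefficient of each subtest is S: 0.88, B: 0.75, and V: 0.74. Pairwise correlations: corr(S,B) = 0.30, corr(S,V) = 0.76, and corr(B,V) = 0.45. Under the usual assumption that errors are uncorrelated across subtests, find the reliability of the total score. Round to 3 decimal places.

0.895

Var(S+B+V) = 3 + 2·[0.30 + 0.76 + 0.45] = 3 + 3.02 = 6.02.
With uncorrelated errors the cross-covariances are all true-score covariance, so they carry over unchanged; only the diagonal terms shrink to ρᵢσᵢ².
True-score variance = [0.88 + 0.75 + 0.74] + 3.02 = 2.37 + 3.02 = 5.39.
Reliability = 5.39 / 6.02 = 0.895.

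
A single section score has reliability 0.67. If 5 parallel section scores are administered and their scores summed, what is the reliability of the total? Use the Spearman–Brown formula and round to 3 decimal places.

ρ_k = kρ / (1 + (k−1)ρ) = 5·0.67 / (1 + 4·0.67) = 3.350 / 3.680 = 0.910.

0.910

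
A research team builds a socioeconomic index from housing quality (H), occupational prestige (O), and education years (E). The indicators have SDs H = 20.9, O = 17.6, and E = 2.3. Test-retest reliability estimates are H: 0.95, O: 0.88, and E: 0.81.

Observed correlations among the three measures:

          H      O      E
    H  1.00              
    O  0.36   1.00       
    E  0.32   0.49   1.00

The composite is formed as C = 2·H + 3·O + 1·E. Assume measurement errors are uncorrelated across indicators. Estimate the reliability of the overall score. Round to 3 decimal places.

Var(C) = 2²·20.9² + 3²·17.6² + 2.3² + 2·[6·20.9·17.6·0.36 + 2·20.9·2.3·0.32 + 3·17.6·2.3·0.49] = 4540.37 + 1769.61 = 6309.98.
Under uncorrelated errors the observed covariances equal the true-score covariances, so only the own-variance terms attenuate.
True-score variance = [2²·20.9²·0.95 + 3²·17.6²·0.88 + 2.3²·0.81] + 1769.61 = 4117.46 + 1769.61 = 5887.07.
Reliability = 5887.07 / 6309.98 = 0.933.

0.933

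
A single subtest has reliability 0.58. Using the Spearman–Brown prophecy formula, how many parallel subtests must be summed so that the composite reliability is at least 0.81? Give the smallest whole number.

4

k ≥ ρ*(1−ρ₁)/(ρ₁(1−ρ*)) = 0.81·0.42 / (0.58·0.19) = 3.087.
Smallest integer k = 4.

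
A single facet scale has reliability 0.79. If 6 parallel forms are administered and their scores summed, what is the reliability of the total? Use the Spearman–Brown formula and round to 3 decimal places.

ρ_k = kρ / (1 + (k−1)ρ) = 6·0.79 / (1 + 5·0.79) = 4.740 / 4.950 = 0.958.

0.958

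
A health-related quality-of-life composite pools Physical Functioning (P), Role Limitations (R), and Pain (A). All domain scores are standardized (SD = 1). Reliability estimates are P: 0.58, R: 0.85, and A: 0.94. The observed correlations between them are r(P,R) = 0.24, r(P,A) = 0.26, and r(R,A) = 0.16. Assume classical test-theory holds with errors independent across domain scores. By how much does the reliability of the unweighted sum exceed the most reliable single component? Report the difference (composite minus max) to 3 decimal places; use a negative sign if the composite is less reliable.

Var(sum) = 3 + 1.32 = 4.32; true-score variance = 2.37 + 1.32 = 3.69; composite reliability = 0.8542.
Max component reliability = 0.9400.
Difference = 0.8542 − 0.9400 = -0.086.

-0.086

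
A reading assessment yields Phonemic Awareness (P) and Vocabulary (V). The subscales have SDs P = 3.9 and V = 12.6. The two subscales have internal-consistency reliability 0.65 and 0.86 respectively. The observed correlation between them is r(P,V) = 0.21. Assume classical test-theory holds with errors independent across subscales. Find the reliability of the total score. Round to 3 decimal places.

Var(P+V) = 3.9² + 12.6² + 2·[3.9·12.6·0.21] = 173.97 + 20.6388 = 194.609.
Under uncorrelated errors the observed covariances equal the true-score covariances, so only the own-variance terms attenuate.
True-score variance = [3.9²·0.65 + 12.6²·0.86] + 20.6388 = 146.42 + 20.6388 = 167.059.
Reliability = 167.059 / 194.609 = 0.858.

0.858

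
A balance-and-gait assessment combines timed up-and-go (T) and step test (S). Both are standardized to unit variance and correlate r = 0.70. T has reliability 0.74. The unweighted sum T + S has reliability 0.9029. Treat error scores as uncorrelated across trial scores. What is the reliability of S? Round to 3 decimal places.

0.930

Var(T+S) = 2 + 2·0.70 = 3.400.
True-score variance = ρ_T + ρ_S + 2·0.70, so 0.9029 = (0.74 + ρ_S + 1.40) / 3.400.
ρ_S = 0.9029·3.400 − 0.74 − 1.40 = 0.930.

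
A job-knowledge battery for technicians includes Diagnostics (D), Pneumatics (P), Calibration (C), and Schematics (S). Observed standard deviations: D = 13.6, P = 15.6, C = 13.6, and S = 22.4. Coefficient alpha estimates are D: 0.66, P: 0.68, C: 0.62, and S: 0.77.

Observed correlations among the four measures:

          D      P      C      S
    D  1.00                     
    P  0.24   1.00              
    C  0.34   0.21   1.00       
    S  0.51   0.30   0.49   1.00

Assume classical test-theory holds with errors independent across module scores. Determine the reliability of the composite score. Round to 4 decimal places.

Var(D+P+C+S) = 13.6² + 15.6² + 13.6² + 22.4² + 2·[13.6·15.6·0.24 + 13.6·13.6·0.34 + 13.6·22.4·0.51 + 15.6·13.6·0.21 + 15.6·22.4·0.30 + 13.6·22.4·0.49] = 1115.04 + 1135.66 = 2250.7.
Under uncorrelated errors the observed covariances equal the true-score covariances, so only the own-variance terms attenuate.
True-score variance = [13.6²·0.66 + 15.6²·0.68 + 13.6²·0.62 + 22.4²·0.77] + 1135.66 = 788.589 + 1135.66 = 1924.25.
Reliability = 1924.25 / 2250.7 = 0.8550.

0.8550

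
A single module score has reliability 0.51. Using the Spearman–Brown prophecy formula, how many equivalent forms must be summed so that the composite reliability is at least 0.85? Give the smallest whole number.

k ≥ ρ*(1−ρ₁)/(ρ₁(1−ρ*)) = 0.85·0.49 / (0.51·0.15) = 5.444.
Smallest integer k = 6.

6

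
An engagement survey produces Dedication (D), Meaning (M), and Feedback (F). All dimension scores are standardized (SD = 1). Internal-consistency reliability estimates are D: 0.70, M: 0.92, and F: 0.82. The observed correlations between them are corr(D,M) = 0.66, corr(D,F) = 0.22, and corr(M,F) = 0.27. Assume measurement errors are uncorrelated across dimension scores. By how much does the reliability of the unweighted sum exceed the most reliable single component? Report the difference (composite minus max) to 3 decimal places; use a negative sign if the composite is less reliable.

Var(sum) = 3 + 2.3 = 5.3; true-score variance = 2.44 + 2.3 = 4.74; composite reliability = 0.8943.
Max component reliability = 0.9200.
Difference = 0.8943 − 0.9200 = -0.026.

-0.026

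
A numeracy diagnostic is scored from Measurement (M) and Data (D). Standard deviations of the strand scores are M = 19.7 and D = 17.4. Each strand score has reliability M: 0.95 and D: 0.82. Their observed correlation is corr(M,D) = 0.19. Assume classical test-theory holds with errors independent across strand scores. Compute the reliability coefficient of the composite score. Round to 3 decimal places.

Var(M+D) = 19.7² + 17.4² + 2·[19.7·17.4·0.19] = 690.85 + 130.256 = 821.106.
Under uncorrelated errors the observed covariances equal the true-score covariances, so only the own-variance terms attenuate.
True-score variance = [19.7²·0.95 + 17.4²·0.82] + 130.256 = 616.949 + 130.256 = 747.205.
Reliability = 747.205 / 821.106 = 0.910.

0.910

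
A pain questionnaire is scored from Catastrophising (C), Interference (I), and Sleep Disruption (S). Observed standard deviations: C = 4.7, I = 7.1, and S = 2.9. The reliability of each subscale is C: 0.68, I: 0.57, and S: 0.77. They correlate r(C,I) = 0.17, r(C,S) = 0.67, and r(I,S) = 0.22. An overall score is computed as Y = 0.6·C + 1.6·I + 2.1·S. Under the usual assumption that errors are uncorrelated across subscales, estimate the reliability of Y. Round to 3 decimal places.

Var(Y) = 0.6²·4.7² + 1.6²·7.1² + 2.1²·2.9² + 2·[0.96·4.7·7.1·0.17 + 1.26·4.7·2.9·0.67 + 3.36·7.1·2.9·0.22] = 174.09 + 64.3451 = 238.435.
Under uncorrelated errors the observed covariances equal the true-score covariances, so only the own-variance terms attenuate.
True-score variance = [0.6²·4.7²·0.68 + 1.6²·7.1²·0.57 + 2.1²·2.9²·0.77] + 64.3451 = 107.524 + 64.3451 = 171.869.
Reliability = 171.869 / 238.435 = 0.721.

0.721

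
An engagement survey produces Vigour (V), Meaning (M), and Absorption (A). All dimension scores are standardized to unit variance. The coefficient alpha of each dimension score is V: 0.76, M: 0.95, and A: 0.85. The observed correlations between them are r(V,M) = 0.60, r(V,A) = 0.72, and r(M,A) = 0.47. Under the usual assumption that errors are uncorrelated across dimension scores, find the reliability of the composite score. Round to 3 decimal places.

Var(V+M+A) = 3 + 2·[0.60 + 0.72 + 0.47] = 3 + 3.58 = 6.58.
Under uncorrelated errors the observed covariances equal the true-score covariances, so only the own-variance terms attenuate.
True-score variance = [0.76 + 0.95 + 0.85] + 3.58 = 2.56 + 3.58 = 6.14.
Reliability = 6.14 / 6.58 = 0.933.

0.933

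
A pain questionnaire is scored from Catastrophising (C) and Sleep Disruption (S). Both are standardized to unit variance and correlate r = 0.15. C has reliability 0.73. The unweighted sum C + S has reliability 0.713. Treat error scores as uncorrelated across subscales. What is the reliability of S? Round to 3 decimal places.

Var(C+S) = 2 + 2·0.15 = 2.300.
True-score variance = ρ_C + ρ_S + 2·0.15, so 0.713 = (0.73 + ρ_S + 0.30) / 2.300.
ρ_S = 0.713·2.300 − 0.73 − 0.30 = 0.610.

0.610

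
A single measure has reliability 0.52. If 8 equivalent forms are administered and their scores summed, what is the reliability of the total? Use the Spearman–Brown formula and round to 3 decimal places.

ρ_k = kρ / (1 + (k−1)ρ) = 8·0.52 / (1 + 7·0.52) = 4.160 / 4.640 = 0.897.

0.897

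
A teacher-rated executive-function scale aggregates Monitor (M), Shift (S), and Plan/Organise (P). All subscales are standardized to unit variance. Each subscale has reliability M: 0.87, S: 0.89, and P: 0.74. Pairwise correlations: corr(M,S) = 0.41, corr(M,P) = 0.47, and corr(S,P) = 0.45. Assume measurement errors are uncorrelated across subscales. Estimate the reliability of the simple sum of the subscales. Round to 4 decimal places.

Var(M+S+P) = 3 + 2·[0.41 + 0.47 + 0.45] = 3 + 2.66 = 5.66.
With uncorrelated errors the cross-covariances are all true-score covariance, so they carry over unchanged; only the diagonal terms shrink to ρᵢσᵢ².
True-score variance = [0.87 + 0.89 + 0.74] + 2.66 = 2.5 + 2.66 = 5.16.
Reliability = 5.16 / 5.66 = 0.9117.

0.9117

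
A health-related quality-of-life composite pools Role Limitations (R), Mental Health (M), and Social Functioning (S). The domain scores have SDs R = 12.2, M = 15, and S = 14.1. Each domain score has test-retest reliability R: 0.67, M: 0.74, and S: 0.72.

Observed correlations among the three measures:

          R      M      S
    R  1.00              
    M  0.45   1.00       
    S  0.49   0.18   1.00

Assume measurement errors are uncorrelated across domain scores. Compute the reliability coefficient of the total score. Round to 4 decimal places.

0.8337

Var(R+M+S) = 12.2² + 15² + 14.1² + 2·[12.2·15·0.45 + 12.2·14.1·0.49 + 15·14.1·0.18] = 572.65 + 409.42 = 982.07.
Under uncorrelated errors the observed covariances equal the true-score covariances, so only the own-variance terms attenuate.
True-score variance = [12.2²·0.67 + 15²·0.74 + 14.1²·0.72] + 409.42 = 409.366 + 409.42 = 818.786.
Reliability = 818.786 / 982.07 = 0.8337.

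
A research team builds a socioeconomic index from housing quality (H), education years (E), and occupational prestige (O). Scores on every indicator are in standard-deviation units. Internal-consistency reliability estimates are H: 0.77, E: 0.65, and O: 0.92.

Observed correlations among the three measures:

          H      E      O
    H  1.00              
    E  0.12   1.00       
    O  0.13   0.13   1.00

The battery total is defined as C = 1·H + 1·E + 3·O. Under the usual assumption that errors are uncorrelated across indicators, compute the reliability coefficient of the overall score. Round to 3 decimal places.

Var(C) = 1 + 1 + 3² + 2·[0.12 + 3·0.13 + 3·0.13] = 11 + 1.8 = 12.8.
Because errors are independent across components, Cov(Tᵢ,Tⱼ) = Cov(Xᵢ,Xⱼ); the off-diagonal part of the true-score variance is the same as above.
True-score variance = [0.77 + 0.65 + 3²·0.92] + 1.8 = 9.7 + 1.8 = 11.5.
Reliability = 11.5 / 12.8 = 0.898.

0.898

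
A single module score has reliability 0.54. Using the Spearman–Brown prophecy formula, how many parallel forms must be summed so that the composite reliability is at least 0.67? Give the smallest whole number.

2

k ≥ ρ*(1−ρ₁)/(ρ₁(1−ρ*)) = 0.67·0.46 / (0.54·0.33) = 1.730.
Smallest integer k = 2.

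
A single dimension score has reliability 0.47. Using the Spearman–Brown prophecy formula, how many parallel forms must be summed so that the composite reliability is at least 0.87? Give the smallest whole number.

k ≥ ρ*(1−ρ₁)/(ρ₁(1−ρ*)) = 0.87·0.53 / (0.47·0.13) = 7.547.
Smallest integer k = 8.

8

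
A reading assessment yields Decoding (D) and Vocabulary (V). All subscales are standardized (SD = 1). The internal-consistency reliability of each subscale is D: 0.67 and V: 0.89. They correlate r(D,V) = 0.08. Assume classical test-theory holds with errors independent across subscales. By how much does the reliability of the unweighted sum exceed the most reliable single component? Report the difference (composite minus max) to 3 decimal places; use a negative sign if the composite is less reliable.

Var(sum) = 2 + 0.16 = 2.16; true-score variance = 1.56 + 0.16 = 1.72; composite reliability = 0.7963.
Max component reliability = 0.8900.
Difference = 0.7963 − 0.8900 = -0.094.

-0.094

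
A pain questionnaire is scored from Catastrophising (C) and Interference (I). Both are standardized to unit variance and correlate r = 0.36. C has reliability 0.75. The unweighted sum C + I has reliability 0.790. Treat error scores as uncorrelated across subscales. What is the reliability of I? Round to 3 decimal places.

0.679

Var(C+I) = 2 + 2·0.36 = 2.720.
True-score variance = ρ_C + ρ_I + 2·0.36, so 0.790 = (0.75 + ρ_I + 0.72) / 2.720.
ρ_I = 0.790·2.720 − 0.75 − 0.72 = 0.679.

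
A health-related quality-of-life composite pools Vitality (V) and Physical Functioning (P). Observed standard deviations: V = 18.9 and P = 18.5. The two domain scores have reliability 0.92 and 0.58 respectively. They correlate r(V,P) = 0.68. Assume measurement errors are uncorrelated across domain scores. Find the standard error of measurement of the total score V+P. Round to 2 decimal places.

13.13

Var(total) = 699.46 + 475.524 = 1174.98.
True-score variance = 527.138 + 475.524 = 1002.66, so reliability = 0.8533.
Error variance = 1174.98 − 1002.66 = 172.322; SEM = √172.322 = 13.13.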